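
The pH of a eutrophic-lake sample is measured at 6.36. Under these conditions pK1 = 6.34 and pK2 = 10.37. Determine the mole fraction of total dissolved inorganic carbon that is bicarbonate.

α₁ = 0.511

α₁ = 1 / (1 + [H⁺]/K1 + K2/[H⁺]) = 1 / (1 + 10^-0.02 + 10^-4.01)
   = 1 / (1 + 0.95499 + 9.7724×10^-5) = 1/1.9551 = 0.5115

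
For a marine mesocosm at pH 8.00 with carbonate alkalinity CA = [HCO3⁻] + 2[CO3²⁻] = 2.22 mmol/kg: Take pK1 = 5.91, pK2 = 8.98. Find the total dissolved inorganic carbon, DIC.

CA = [HCO3⁻] + 2[CO3²⁻] = (α₁ + 2α₂)·DIC
At pH 8.00: [H⁺]/K1 = 10^-2.09 = 0.0081283, K2/[H⁺] = 10^-0.98 = 0.10471
α₁ = 1/(1 + 0.0081283 + 0.10471) = 1/1.1128 = 0.8986; α₂ = α₁·K2/[H⁺] = 0.09410
α₁ + 2α₂ = 1.0868
DIC = CA / (α₁ + 2α₂) = 2.22 / 1.0868 = 2.04 mmol/kg

DIC = 2.04 mmol/kg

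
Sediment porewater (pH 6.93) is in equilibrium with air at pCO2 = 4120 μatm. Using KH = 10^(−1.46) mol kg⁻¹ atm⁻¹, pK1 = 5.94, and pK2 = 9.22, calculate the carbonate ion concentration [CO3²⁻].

[CO3²⁻] = 7.16 μmol/kg

[CO2*] = KH · pCO2 = 10^(−1.46) × 4120×10^-6 = 1.429×10^-4 mol/kg
α₀ = 1/(1 + K1/[H⁺] + K1K2/[H⁺]²) = 1/(1 + 10^+0.99 + 10^-1.30) = 0.09240
DIC = [CO2*]/α₀ = 1.429×10^-4 / 0.09240 = 1.546 mmol/kg
[CO3²⁻] = α₂·DIC; α₂ = 0.004631, so [CO3²⁻] = 0.004631 × 1.546 = 0.00716 mmol/kg = 7.16 μmol/kg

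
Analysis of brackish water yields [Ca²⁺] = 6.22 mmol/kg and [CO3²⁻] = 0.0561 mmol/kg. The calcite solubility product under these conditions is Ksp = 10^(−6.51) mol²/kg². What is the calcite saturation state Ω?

Ksp = 10^(−6.51) = 3.090×10^-7
Ω = [Ca²⁺][CO3²⁻]/Ksp = (6.22×10^-3)(0.0561×10^-3) / 3.090×10^-7 = 1.13

Ω = 1.13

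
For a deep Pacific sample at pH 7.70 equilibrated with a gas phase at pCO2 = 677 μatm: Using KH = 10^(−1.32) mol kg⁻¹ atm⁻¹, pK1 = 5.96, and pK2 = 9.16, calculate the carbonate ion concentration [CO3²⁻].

[CO2*] = KH · pCO2 = 10^(−1.32) × 677×10^-6 = 3.240×10^-5 mol/kg
α₀ = 1/(1 + K1/[H⁺] + K1K2/[H⁺]²) = 1/(1 + 10^+1.74 + 10^+0.28) = 0.01728
DIC = [CO2*]/α₀ = 3.240×10^-5 / 0.01728 = 1.875 mmol/kg
[CO3²⁻] = α₂·DIC; α₂ = 0.03293, so [CO3²⁻] = 0.03293 × 1.875 = 0.0617 mmol/kg

[CO3²⁻] = 0.0617 mmol/kg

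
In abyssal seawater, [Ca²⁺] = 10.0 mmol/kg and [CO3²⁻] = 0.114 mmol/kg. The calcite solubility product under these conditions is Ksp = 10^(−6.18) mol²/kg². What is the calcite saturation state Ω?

Ω = 1.73

Ksp = 10^(−6.18) = 6.607×10^-7
Ω = [Ca²⁺][CO3²⁻]/Ksp = (10.0×10^-3)(0.114×10^-3) / 6.607×10^-7 = 1.73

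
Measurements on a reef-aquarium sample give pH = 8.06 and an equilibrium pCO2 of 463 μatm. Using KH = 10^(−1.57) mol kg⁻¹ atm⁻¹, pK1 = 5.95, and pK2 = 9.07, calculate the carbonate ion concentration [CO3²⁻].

[CO3²⁻] = 0.157 mmol/kg

[CO2*] = KH · pCO2 = 10^(−1.57) × 463×10^-6 = 1.246×10^-5 mol/kg
α₀ = 1/(1 + K1/[H⁺] + K1K2/[H⁺]²) = 1/(1 + 10^+2.11 + 10^+1.10) = 0.007022
DIC = [CO2*]/α₀ = 1.246×10^-5 / 0.007022 = 1.775 mmol/kg
[CO3²⁻] = α₂·DIC; α₂ = 0.08840, so [CO3²⁻] = 0.08840 × 1.775 = 0.157 mmol/kg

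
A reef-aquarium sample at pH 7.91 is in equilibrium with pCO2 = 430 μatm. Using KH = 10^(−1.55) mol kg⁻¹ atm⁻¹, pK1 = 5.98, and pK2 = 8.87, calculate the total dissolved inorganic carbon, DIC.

[CO2*] = KH · pCO2 = 10^(−1.55) × 430×10^-6 = 1.212×10^-5 mol/kg
α₀ = 1/(1 + K1/[H⁺] + K1K2/[H⁺]²) = 1/(1 + 10^+1.93 + 10^+0.97) = 0.01048
DIC = [CO2*]/α₀ = 1.212×10^-5 / 0.01048 = 1.16 mmol/kg

DIC = 1.16 mmol/kg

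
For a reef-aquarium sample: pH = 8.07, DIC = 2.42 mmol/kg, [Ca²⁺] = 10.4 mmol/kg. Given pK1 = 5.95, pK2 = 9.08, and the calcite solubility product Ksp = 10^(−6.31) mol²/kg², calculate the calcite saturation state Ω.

Ω = 4.54

α₂ = 1 / (1 + [H⁺]/K2 + [H⁺]²/(K1K2)) = 1 / (1 + 10^+1.01 + 10^-1.11)
   = 1 / (1 + 10.233 + 0.077625) = 1/11.311 = 0.08841
[CO3²⁻] = α₂ × DIC = 0.08841 × 2.42 = 0.2140 mmol/kg
Ksp = 10^(−6.31) = 4.898×10^-7
Ω = [Ca²⁺][CO3²⁻]/Ksp = (10.4×10^-3)(2.140×10^-4) / 4.898×10^-7 = 4.54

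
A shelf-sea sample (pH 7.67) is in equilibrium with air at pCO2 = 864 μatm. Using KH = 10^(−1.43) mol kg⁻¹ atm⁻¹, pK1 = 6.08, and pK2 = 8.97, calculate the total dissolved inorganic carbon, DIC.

[CO2*] = KH · pCO2 = 10^(−1.43) × 864×10^-6 = 3.210×10^-5 mol/kg
α₀ = 1/(1 + K1/[H⁺] + K1K2/[H⁺]²) = 1/(1 + 10^+1.59 + 10^+0.29) = 0.02389
DIC = [CO2*]/α₀ = 3.210×10^-5 / 0.02389 = 1.34 mmol/kg

DIC = 1.34 mmol/kg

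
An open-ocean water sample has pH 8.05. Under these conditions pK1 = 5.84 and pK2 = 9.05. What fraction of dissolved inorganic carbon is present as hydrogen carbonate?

α₁ = 0.904

α₁ = 1 / (1 + [H⁺]/K1 + K2/[H⁺]) = 1 / (1 + 10^-2.21 + 10^-1.00)
   = 1 / (1 + 0.0061660 + 0.10000) = 1/1.1062 = 0.9040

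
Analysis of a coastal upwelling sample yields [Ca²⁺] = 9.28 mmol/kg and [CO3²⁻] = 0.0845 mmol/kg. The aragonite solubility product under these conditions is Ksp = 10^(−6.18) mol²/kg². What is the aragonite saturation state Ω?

Ω = 1.19

Ksp = 10^(−6.18) = 6.607×10^-7
Ω = [Ca²⁺][CO3²⁻]/Ksp = (9.28×10^-3)(0.0845×10^-3) / 6.607×10^-7 = 1.19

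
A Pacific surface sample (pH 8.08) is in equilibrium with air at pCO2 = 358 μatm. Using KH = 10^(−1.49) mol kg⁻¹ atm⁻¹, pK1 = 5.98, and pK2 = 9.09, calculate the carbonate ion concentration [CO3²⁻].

[CO2*] = KH · pCO2 = 10^(−1.49) × 358×10^-6 = 1.158×10^-5 mol/kg
α₀ = 1/(1 + K1/[H⁺] + K1K2/[H⁺]²) = 1/(1 + 10^+2.10 + 10^+1.09) = 0.007184
DIC = [CO2*]/α₀ = 1.158×10^-5 / 0.007184 = 1.613 mmol/kg
[CO3²⁻] = α₂·DIC; α₂ = 0.08838, so [CO3²⁻] = 0.08838 × 1.613 = 0.143 mmol/kg

[CO3²⁻] = 0.143 mmol/kg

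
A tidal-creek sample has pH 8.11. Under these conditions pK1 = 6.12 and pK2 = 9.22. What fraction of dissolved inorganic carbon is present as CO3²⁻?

α₂ = 0.0714

α₂ = 1 / (1 + [H⁺]/K2 + [H⁺]²/(K1K2)) = 1 / (1 + 10^+1.11 + 10^-0.88)
   = 1 / (1 + 12.882 + 0.13183) = 1/14.014 = 0.07136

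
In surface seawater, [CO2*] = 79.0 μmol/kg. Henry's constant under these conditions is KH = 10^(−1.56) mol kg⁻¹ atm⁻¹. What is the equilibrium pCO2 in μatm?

KH = 10^(−1.56) = 2.754×10^-2 mol kg⁻¹ atm⁻¹
pCO2 = [CO2*]/KH = 79.0×10^-6 / 2.754×10^-2 = 2.87×10^-3 atm = 2870 μatm

pCO2 = 2870 μatm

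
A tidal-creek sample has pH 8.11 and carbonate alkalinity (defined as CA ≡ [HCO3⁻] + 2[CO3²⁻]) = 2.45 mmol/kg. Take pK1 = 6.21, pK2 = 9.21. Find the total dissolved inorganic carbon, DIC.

DIC = 2.31 mmol/kg

CA = [HCO3⁻] + 2[CO3²⁻] = (α₁ + 2α₂)·DIC
At pH 8.11: [H⁺]/K1 = 10^-1.90 = 0.012589, K2/[H⁺] = 10^-1.10 = 0.079433
α₁ = 1/(1 + 0.012589 + 0.079433) = 1/1.0920 = 0.9157; α₂ = α₁·K2/[H⁺] = 0.07274
α₁ + 2α₂ = 1.0612
DIC = CA / (α₁ + 2α₂) = 2.45 / 1.0612 = 2.31 mmol/kg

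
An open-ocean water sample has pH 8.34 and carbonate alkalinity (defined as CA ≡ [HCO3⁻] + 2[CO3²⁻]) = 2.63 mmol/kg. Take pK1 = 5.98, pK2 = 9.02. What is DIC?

CA = [HCO3⁻] + 2[CO3²⁻] = (α₁ + 2α₂)·DIC
At pH 8.34: [H⁺]/K1 = 10^-2.36 = 0.0043652, K2/[H⁺] = 10^-0.68 = 0.20893
α₁ = 1/(1 + 0.0043652 + 0.20893) = 1/1.2133 = 0.8242; α₂ = α₁·K2/[H⁺] = 0.1722
α₁ + 2α₂ = 1.1686
DIC = CA / (α₁ + 2α₂) = 2.63 / 1.1686 = 2.25 mmol/kg

DIC = 2.25 mmol/kg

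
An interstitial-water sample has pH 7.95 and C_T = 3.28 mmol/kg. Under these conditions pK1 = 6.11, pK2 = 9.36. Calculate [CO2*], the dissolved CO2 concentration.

[CO2*] = 0.0450 mmol/kg

α₀ = 1 / (1 + K1/[H⁺] + K1K2/[H⁺]²) = 1 / (1 + 10^+1.84 + 10^+0.43)
   = 1 / (1 + 69.183 + 2.6915) = 1/72.875 = 0.01372
[CO2*] = α₀ × DIC = 0.01372 × 3.28 = 0.0450 mmol/kg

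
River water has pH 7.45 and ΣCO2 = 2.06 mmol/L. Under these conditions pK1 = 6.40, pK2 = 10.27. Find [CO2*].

[CO2*] = 0.168 mmol/L

α₀ = 1 / (1 + K1/[H⁺] + K1K2/[H⁺]²) = 1 / (1 + 10^+1.05 + 10^-1.77)
   = 1 / (1 + 11.220 + 0.016982) = 1/12.237 = 0.08172
[CO2*] = α₀ × DIC = 0.08172 × 2.06 = 0.168 mmol/L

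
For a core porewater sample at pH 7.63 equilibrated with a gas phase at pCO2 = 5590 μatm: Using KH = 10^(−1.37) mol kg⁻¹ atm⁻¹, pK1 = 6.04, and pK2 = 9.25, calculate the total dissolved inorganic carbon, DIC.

DIC = 9.74 mmol/kg

[CO2*] = KH · pCO2 = 10^(−1.37) × 5590×10^-6 = 2.385×10^-4 mol/kg
α₀ = 1/(1 + K1/[H⁺] + K1K2/[H⁺]²) = 1/(1 + 10^+1.59 + 10^-0.03) = 0.02449
DIC = [CO2*]/α₀ = 2.385×10^-4 / 0.02449 = 9.74 mmol/kg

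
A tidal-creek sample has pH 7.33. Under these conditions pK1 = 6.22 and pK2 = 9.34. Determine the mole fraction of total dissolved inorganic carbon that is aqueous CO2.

α₀ = 1 / (1 + K1/[H⁺] + K1K2/[H⁺]²) = 1 / (1 + 10^+1.11 + 10^-0.90)
   = 1 / (1 + 12.882 + 0.12589) = 1/14.008 = 0.07139

α₀ = 0.0714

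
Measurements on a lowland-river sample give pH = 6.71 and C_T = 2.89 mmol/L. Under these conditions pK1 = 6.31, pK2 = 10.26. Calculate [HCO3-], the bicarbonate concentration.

α₁ = 1 / (1 + [H⁺]/K1 + K2/[H⁺]) = 1 / (1 + 10^-0.40 + 10^-3.55)
   = 1 / (1 + 0.39811 + 0.00028184) = 1/1.3984 = 0.7151
[HCO3⁻] = α₁ × DIC = 0.7151 × 2.89 = 2.07 mmol/L

[HCO3⁻] = 2.07 mmol/L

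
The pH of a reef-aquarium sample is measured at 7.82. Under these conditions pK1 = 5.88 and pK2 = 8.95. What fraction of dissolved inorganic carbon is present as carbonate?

α₂ = 1 / (1 + [H⁺]/K2 + [H⁺]²/(K1K2)) = 1 / (1 + 10^+1.13 + 10^-0.81)
   = 1 / (1 + 13.490 + 0.15488) = 1/14.645 = 0.06828

α₂ = 0.0683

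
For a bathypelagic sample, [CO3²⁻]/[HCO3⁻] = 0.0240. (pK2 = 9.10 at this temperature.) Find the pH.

From K2 = [H⁺][CO3²⁻]/[HCO3⁻]:  pH = pK2 + log₁₀([CO3²⁻]/[HCO3⁻])
log₁₀(0.0240) = -1.620
pH = 9.10 + (-1.620) = 7.48

pH = 7.48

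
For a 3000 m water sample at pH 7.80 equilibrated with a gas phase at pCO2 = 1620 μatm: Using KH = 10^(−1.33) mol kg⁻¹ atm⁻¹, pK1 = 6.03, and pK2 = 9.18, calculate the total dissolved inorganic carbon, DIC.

DIC = 4.72 mmol/kg

[CO2*] = KH · pCO2 = 10^(−1.33) × 1620×10^-6 = 7.577×10^-5 mol/kg
α₀ = 1/(1 + K1/[H⁺] + K1K2/[H⁺]²) = 1/(1 + 10^+1.77 + 10^+0.39) = 0.01604
DIC = [CO2*]/α₀ = 7.577×10^-5 / 0.01604 = 4.72 mmol/kg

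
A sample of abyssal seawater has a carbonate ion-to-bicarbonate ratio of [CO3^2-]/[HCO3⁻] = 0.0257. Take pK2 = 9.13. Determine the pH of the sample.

pH = 7.54

From K2 = [H⁺][CO3^2-]/[HCO3⁻]:  pH = pK2 + log₁₀([CO3^2-]/[HCO3⁻])
log₁₀(0.0257) = -1.590
pH = 9.13 + (-1.590) = 7.54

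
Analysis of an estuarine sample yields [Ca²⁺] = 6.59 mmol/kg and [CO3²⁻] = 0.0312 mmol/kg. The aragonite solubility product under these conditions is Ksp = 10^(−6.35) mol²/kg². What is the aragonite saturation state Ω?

Ksp = 10^(−6.35) = 4.467×10^-7
Ω = [Ca²⁺][CO3²⁻]/Ksp = (6.59×10^-3)(0.0312×10^-3) / 4.467×10^-7 = 0.460

Ω = 0.460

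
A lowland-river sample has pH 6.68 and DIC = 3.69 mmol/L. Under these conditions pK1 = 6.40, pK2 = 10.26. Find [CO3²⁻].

[CO3²⁻] = 0.636 μmol/L

α₂ = 1 / (1 + [H⁺]/K2 + [H⁺]²/(K1K2)) = 1 / (1 + 10^+3.58 + 10^+3.30)
   = 1 / (1 + 3801.9 + 1995.3) = 1/5798.2 = 0.0001725
[CO3²⁻] = α₂ × DIC = 0.0001725 × 3.69 = 0.000636 mmol/L = 0.636 μmol/L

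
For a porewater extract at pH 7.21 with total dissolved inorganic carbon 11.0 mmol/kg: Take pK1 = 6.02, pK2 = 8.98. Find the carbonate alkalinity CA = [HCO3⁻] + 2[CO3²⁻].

CA = 10.5 mmol/kg

CA = [HCO3⁻] + 2[CO3²⁻] = (α₁ + 2α₂)·DIC
At pH 7.21: [H⁺]/K1 = 10^-1.19 = 0.064565, K2/[H⁺] = 10^-1.77 = 0.016982
α₁ = 1/(1 + 0.064565 + 0.016982) = 1/1.0815 = 0.9246; α₂ = α₁·K2/[H⁺] = 0.01570
α₁ + 2α₂ = 0.9560
CA = 0.9560 × 11.0 = 10.5 mmol/kg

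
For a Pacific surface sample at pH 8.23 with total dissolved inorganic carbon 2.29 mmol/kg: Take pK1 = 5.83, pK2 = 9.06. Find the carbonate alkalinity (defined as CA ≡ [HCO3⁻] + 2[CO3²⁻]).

CA = [HCO3⁻] + 2[CO3²⁻] = (α₁ + 2α₂)·DIC
At pH 8.23: [H⁺]/K1 = 10^-2.40 = 0.0039811, K2/[H⁺] = 10^-0.83 = 0.14791
α₁ = 1/(1 + 0.0039811 + 0.14791) = 1/1.1519 = 0.8681; α₂ = α₁·K2/[H⁺] = 0.1284
α₁ + 2α₂ = 1.1250
CA = 1.1250 × 2.29 = 2.58 mmol/kg

CA = 2.58 mmol/kg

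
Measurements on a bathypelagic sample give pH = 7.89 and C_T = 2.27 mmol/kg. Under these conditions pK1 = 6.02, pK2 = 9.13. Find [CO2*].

[CO2*] = 0.0286 mmol/kg

α₀ = 1 / (1 + K1/[H⁺] + K1K2/[H⁺]²) = 1 / (1 + 10^+1.87 + 10^+0.63)
   = 1 / (1 + 74.131 + 4.2658) = 1/79.397 = 0.01259
[CO2*] = α₀ × DIC = 0.01259 × 2.27 = 0.0286 mmol/kg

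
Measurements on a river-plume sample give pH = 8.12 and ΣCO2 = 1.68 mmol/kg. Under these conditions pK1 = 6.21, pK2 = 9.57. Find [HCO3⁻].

[HCO3⁻] = 1.60 mmol/kg

α₁ = 1 / (1 + [H⁺]/K1 + K2/[H⁺]) = 1 / (1 + 10^-1.91 + 10^-1.45)
   = 1 / (1 + 0.012303 + 0.035481) = 1/1.0478 = 0.9544
[HCO3⁻] = α₁ × DIC = 0.9544 × 1.68 = 1.60 mmol/kg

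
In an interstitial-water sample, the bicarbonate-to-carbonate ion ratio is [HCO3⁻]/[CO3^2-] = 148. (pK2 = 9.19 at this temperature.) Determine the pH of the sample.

pH = 7.02

From K2 = [H⁺][CO3^2-]/[HCO3⁻]:  pH = pK2 − log₁₀([HCO3⁻]/[CO3^2-])
log₁₀(148) = +2.170
pH = 9.19 − (+2.170) = 7.02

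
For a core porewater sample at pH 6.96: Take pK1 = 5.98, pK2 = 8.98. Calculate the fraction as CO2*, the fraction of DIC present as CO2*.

α₀ = 0.0940

α₀ = 1 / (1 + K1/[H⁺] + K1K2/[H⁺]²) = 1 / (1 + 10^+0.98 + 10^-1.04)
   = 1 / (1 + 9.5499 + 0.091201) = 1/10.641 = 0.09398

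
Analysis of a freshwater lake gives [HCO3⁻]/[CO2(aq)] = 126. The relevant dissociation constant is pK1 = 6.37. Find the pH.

pH = 8.47

From K1 = [H⁺][HCO3⁻]/[CO2(aq)]:  pH = pK1 + log₁₀([HCO3⁻]/[CO2(aq)])
log₁₀(126) = +2.100
pH = 6.37 + (+2.100) = 8.47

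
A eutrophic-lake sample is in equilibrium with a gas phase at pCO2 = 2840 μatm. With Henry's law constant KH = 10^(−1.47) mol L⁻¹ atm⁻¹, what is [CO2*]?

[CO2*] = 96.2 μmol/L

KH = 10^(−1.47) = 3.388×10^-2 mol L⁻¹ atm⁻¹
[CO2*] = KH · pCO2 = 3.388×10^-2 × 2840×10^-6 atm = 9.62×10^-5 mol/L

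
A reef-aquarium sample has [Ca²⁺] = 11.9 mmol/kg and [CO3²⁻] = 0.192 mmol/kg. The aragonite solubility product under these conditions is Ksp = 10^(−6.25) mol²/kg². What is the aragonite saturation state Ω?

Ksp = 10^(−6.25) = 5.623×10^-7
Ω = [Ca²⁺][CO3²⁻]/Ksp = (11.9×10^-3)(0.192×10^-3) / 5.623×10^-7 = 4.06

Ω = 4.06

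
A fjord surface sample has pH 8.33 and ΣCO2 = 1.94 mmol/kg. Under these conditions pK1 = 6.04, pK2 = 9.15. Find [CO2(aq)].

α₀ = 1 / (1 + K1/[H⁺] + K1K2/[H⁺]²) = 1 / (1 + 10^+2.29 + 10^+1.47)
   = 1 / (1 + 194.98 + 29.512) = 1/225.50 = 0.004435
[CO2*] = α₀ × DIC = 0.004435 × 1.94 = 0.00860 mmol/kg = 8.60 μmol/kg

[CO2*] = 8.60 μmol/kg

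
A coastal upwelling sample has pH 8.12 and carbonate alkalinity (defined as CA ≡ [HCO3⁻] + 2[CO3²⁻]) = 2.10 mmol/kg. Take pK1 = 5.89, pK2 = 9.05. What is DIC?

CA = [HCO3⁻] + 2[CO3²⁻] = (α₁ + 2α₂)·DIC
At pH 8.12: [H⁺]/K1 = 10^-2.23 = 0.0058884, K2/[H⁺] = 10^-0.93 = 0.11749
α₁ = 1/(1 + 0.0058884 + 0.11749) = 1/1.1234 = 0.8902; α₂ = α₁·K2/[H⁺] = 0.1046
α₁ + 2α₂ = 1.0993
DIC = CA / (α₁ + 2α₂) = 2.10 / 1.0993 = 1.91 mmol/kg

DIC = 1.91 mmol/kg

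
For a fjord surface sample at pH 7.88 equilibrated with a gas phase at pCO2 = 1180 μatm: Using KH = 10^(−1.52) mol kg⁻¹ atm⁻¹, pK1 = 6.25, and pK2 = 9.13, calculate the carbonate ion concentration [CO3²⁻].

[CO3²⁻] = 0.0855 mmol/kg

[CO2*] = KH · pCO2 = 10^(−1.52) × 1180×10^-6 = 3.564×10^-5 mol/kg
α₀ = 1/(1 + K1/[H⁺] + K1K2/[H⁺]²) = 1/(1 + 10^+1.63 + 10^+0.38) = 0.02171
DIC = [CO2*]/α₀ = 3.564×10^-5 / 0.02171 = 1.641 mmol/kg
[CO3²⁻] = α₂·DIC; α₂ = 0.05208, so [CO3²⁻] = 0.05208 × 1.641 = 0.0855 mmol/kg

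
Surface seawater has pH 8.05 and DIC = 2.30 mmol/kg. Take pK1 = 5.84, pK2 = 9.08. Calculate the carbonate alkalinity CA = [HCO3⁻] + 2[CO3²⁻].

CA = 2.48 mmol/kg

CA = [HCO3⁻] + 2[CO3²⁻] = (α₁ + 2α₂)·DIC
At pH 8.05: [H⁺]/K1 = 10^-2.21 = 0.0061660, K2/[H⁺] = 10^-1.03 = 0.093325
α₁ = 1/(1 + 0.0061660 + 0.093325) = 1/1.0995 = 0.9095; α₂ = α₁·K2/[H⁺] = 0.08488
α₁ + 2α₂ = 1.0793
CA = 1.0793 × 2.30 = 2.48 mmol/kg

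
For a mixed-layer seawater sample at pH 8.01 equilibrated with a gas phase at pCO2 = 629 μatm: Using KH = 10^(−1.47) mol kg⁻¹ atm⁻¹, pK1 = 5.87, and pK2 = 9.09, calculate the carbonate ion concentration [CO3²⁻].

[CO2*] = KH · pCO2 = 10^(−1.47) × 629×10^-6 = 2.131×10^-5 mol/kg
α₀ = 1/(1 + K1/[H⁺] + K1K2/[H⁺]²) = 1/(1 + 10^+2.14 + 10^+1.06) = 0.006644
DIC = [CO2*]/α₀ = 2.131×10^-5 / 0.006644 = 3.208 mmol/kg
[CO3²⁻] = α₂·DIC; α₂ = 0.07628, so [CO3²⁻] = 0.07628 × 3.208 = 0.245 mmol/kg

[CO3²⁻] = 0.245 mmol/kg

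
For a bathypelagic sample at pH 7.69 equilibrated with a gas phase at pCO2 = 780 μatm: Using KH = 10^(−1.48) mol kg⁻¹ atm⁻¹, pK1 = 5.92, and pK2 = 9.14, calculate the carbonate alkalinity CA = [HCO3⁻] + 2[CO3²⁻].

[CO2*] = KH · pCO2 = 10^(−1.48) × 780×10^-6 = 2.583×10^-5 mol/kg
α₀ = 1/(1 + K1/[H⁺] + K1K2/[H⁺]²) = 1/(1 + 10^+1.77 + 10^+0.32) = 0.01614
DIC = [CO2*]/α₀ = 2.583×10^-5 / 0.01614 = 1.601 mmol/kg
CA = (α₁ + 2α₂)·DIC = (0.9502 + 2×0.03371) × 1.601 = 1.63 mmol/kg

CA = 1.63 mmol/kg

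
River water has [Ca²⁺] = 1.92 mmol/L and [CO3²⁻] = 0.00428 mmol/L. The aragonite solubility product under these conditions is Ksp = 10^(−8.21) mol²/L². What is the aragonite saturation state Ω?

Ω = 1.33

Ksp = 10^(−8.21) = 6.166×10^-9
Ω = [Ca²⁺][CO3²⁻]/Ksp = (1.92×10^-3)(0.00428×10^-3) / 6.166×10^-9 = 1.33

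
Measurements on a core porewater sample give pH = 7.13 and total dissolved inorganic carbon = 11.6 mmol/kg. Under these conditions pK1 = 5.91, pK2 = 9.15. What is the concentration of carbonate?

α₂ = 1 / (1 + [H⁺]/K2 + [H⁺]²/(K1K2)) = 1 / (1 + 10^+2.02 + 10^+0.80)
   = 1 / (1 + 104.71 + 6.3096) = 1/112.02 = 0.008927
[CO3²⁻] = α₂ × DIC = 0.008927 × 11.6 = 0.104 mmol/kg

[CO3²⁻] = 0.104 mmol/kg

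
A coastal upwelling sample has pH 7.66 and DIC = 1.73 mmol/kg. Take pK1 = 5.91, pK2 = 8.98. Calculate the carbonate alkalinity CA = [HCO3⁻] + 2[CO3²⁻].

CA = [HCO3⁻] + 2[CO3²⁻] = (α₁ + 2α₂)·DIC
At pH 7.66: [H⁺]/K1 = 10^-1.75 = 0.017783, K2/[H⁺] = 10^-1.32 = 0.047863
α₁ = 1/(1 + 0.017783 + 0.047863) = 1/1.0656 = 0.9384; α₂ = α₁·K2/[H⁺] = 0.04491
α₁ + 2α₂ = 1.0282
CA = 1.0282 × 1.73 = 1.78 mmol/kg

CA = 1.78 mmol/kg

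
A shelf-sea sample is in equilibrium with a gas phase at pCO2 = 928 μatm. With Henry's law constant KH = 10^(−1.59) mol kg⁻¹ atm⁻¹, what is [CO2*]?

[CO2*] = 23.9 μmol/kg

KH = 10^(−1.59) = 2.570×10^-2 mol kg⁻¹ atm⁻¹
[CO2*] = KH · pCO2 = 2.570×10^-2 × 928×10^-6 atm = 2.39×10^-5 mol/kg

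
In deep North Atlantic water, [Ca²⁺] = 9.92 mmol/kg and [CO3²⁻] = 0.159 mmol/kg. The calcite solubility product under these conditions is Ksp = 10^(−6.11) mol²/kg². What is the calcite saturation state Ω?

Ω = 2.03

Ksp = 10^(−6.11) = 7.762×10^-7
Ω = [Ca²⁺][CO3²⁻]/Ksp = (9.92×10^-3)(0.159×10^-3) / 7.762×10^-7 = 2.03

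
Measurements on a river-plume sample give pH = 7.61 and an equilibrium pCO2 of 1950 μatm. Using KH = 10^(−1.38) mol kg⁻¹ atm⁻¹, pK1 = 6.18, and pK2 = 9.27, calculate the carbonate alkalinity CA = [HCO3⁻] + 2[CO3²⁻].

[CO2*] = KH · pCO2 = 10^(−1.38) × 1950×10^-6 = 8.129×10^-5 mol/kg
α₀ = 1/(1 + K1/[H⁺] + K1K2/[H⁺]²) = 1/(1 + 10^+1.43 + 10^-0.23) = 0.03508
DIC = [CO2*]/α₀ = 8.129×10^-5 / 0.03508 = 2.317 mmol/kg
CA = (α₁ + 2α₂)·DIC = (0.9443 + 2×0.02066) × 2.317 = 2.28 mmol/kg

CA = 2.28 mmol/kg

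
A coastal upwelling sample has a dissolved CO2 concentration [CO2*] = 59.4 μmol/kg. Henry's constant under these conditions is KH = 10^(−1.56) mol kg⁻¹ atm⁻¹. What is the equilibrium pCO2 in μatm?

KH = 10^(−1.56) = 2.754×10^-2 mol kg⁻¹ atm⁻¹
pCO2 = [CO2*]/KH = 59.4×10^-6 / 2.754×10^-2 = 2.16×10^-3 atm = 2160 μatm

pCO2 = 2160 μatm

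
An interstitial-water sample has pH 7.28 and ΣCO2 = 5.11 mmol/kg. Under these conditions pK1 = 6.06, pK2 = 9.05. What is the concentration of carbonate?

α₂ = 1 / (1 + [H⁺]/K2 + [H⁺]²/(K1K2)) = 1 / (1 + 10^+1.77 + 10^+0.55)
   = 1 / (1 + 58.884 + 3.5481) = 1/63.432 = 0.01576
[CO3²⁻] = α₂ × DIC = 0.01576 × 5.11 = 0.0806 mmol/kg

[CO3²⁻] = 0.0806 mmol/kg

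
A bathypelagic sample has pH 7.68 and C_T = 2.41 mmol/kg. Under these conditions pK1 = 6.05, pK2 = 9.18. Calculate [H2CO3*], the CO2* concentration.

[CO2*] = 0.0535 mmol/kg

α₀ = 1 / (1 + K1/[H⁺] + K1K2/[H⁺]²) = 1 / (1 + 10^+1.63 + 10^+0.13)
   = 1 / (1 + 42.658 + 1.3490) = 1/45.007 = 0.02222
[CO2*] = α₀ × DIC = 0.02222 × 2.41 = 0.0535 mmol/kg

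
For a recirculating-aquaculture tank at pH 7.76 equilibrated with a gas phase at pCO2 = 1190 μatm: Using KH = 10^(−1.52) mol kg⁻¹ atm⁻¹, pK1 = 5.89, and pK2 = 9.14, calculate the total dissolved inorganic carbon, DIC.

DIC = 2.81 mmol/kg

[CO2*] = KH · pCO2 = 10^(−1.52) × 1190×10^-6 = 3.594×10^-5 mol/kg
α₀ = 1/(1 + K1/[H⁺] + K1K2/[H⁺]²) = 1/(1 + 10^+1.87 + 10^+0.49) = 0.01278
DIC = [CO2*]/α₀ = 3.594×10^-5 / 0.01278 = 2.81 mmol/kg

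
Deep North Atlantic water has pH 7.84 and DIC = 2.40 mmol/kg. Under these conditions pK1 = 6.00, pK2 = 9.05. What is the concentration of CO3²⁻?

α₂ = 1 / (1 + [H⁺]/K2 + [H⁺]²/(K1K2)) = 1 / (1 + 10^+1.21 + 10^-0.63)
   = 1 / (1 + 16.218 + 0.23442) = 1/17.453 = 0.05730
[CO3²⁻] = α₂ × DIC = 0.05730 × 2.40 = 0.138 mmol/kg

[CO3²⁻] = 0.138 mmol/kg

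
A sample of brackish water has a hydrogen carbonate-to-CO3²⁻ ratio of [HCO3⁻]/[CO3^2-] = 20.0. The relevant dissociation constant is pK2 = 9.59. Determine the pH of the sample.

pH = 8.29

From K2 = [H⁺][CO3^2-]/[HCO3⁻]:  pH = pK2 − log₁₀([HCO3⁻]/[CO3^2-])
log₁₀(20.0) = +1.301
pH = 9.59 − (+1.301) = 8.29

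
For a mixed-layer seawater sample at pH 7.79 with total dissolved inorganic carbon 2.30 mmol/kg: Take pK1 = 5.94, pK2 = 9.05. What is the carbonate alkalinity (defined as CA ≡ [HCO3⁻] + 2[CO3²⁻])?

CA = 2.39 mmol/kg

CA = [HCO3⁻] + 2[CO3²⁻] = (α₁ + 2α₂)·DIC
At pH 7.79: [H⁺]/K1 = 10^-1.85 = 0.014125, K2/[H⁺] = 10^-1.26 = 0.054954
α₁ = 1/(1 + 0.014125 + 0.054954) = 1/1.0691 = 0.9354; α₂ = α₁·K2/[H⁺] = 0.05140
α₁ + 2α₂ = 1.0382
CA = 1.0382 × 2.30 = 2.39 mmol/kg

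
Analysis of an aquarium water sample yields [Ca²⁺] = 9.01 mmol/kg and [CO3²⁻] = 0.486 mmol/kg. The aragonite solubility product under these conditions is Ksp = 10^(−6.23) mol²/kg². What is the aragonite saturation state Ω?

Ksp = 10^(−6.23) = 5.888×10^-7
Ω = [Ca²⁺][CO3²⁻]/Ksp = (9.01×10^-3)(0.486×10^-3) / 5.888×10^-7 = 7.44

Ω = 7.44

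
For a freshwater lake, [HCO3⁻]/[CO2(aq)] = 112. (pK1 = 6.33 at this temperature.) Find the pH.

From K1 = [H⁺][HCO3⁻]/[CO2(aq)]:  pH = pK1 + log₁₀([HCO3⁻]/[CO2(aq)])
log₁₀(112) = +2.049
pH = 6.33 + (+2.049) = 8.38

pH = 8.38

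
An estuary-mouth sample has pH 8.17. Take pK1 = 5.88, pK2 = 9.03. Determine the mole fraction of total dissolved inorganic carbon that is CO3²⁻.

α₂ = 1 / (1 + [H⁺]/K2 + [H⁺]²/(K1K2)) = 1 / (1 + 10^+0.86 + 10^-1.43)
   = 1 / (1 + 7.2444 + 0.037154) = 1/8.2815 = 0.1208

α₂ = 0.121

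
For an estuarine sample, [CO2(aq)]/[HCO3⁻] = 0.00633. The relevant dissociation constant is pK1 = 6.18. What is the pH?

From K1 = [H⁺][HCO3⁻]/[CO2(aq)]:  pH = pK1 − log₁₀([CO2(aq)]/[HCO3⁻])
log₁₀(0.00633) = -2.199
pH = 6.18 − (-2.199) = 8.38

pH = 8.38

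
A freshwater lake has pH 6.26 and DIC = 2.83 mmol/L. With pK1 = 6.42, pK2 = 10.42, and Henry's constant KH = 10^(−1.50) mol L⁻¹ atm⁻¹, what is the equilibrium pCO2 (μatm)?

α₀ = 1 / (1 + K1/[H⁺] + K1K2/[H⁺]²) = 1 / (1 + 10^-0.16 + 10^-4.32)
   = 1 / (1 + 0.69183 + 4.7863×10^-5) = 1/1.6919 = 0.5911
[CO2*] = α₀ × DIC = 0.5911 × 2.83 = 1.673 mmol/L
pCO2 = [CO2*]/KH = 1.673×10^-3 / 3.162×10^-2 = 5.29×10^4 μatm

pCO2 = 5.29×10^4 μatm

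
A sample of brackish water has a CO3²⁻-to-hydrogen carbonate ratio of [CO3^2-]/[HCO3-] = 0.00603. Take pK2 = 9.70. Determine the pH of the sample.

From K2 = [H⁺][CO3^2-]/[HCO3-]:  pH = pK2 + log₁₀([CO3^2-]/[HCO3-])
log₁₀(0.00603) = -2.220
pH = 9.70 + (-2.220) = 7.48

pH = 7.48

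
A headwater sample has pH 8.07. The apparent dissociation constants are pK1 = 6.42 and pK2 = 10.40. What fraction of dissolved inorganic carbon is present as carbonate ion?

α₂ = 0.00455

α₂ = 1 / (1 + [H⁺]/K2 + [H⁺]²/(K1K2)) = 1 / (1 + 10^+2.33 + 10^+0.68)
   = 1 / (1 + 213.80 + 4.7863) = 1/219.58 = 0.004554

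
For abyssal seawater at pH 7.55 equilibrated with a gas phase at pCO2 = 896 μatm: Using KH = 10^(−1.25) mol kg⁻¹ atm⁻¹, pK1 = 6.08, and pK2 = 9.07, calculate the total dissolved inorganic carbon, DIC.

DIC = 1.58 mmol/kg

[CO2*] = KH · pCO2 = 10^(−1.25) × 896×10^-6 = 5.039×10^-5 mol/kg
α₀ = 1/(1 + K1/[H⁺] + K1K2/[H⁺]²) = 1/(1 + 10^+1.47 + 10^-0.05) = 0.03184
DIC = [CO2*]/α₀ = 5.039×10^-5 / 0.03184 = 1.58 mmol/kg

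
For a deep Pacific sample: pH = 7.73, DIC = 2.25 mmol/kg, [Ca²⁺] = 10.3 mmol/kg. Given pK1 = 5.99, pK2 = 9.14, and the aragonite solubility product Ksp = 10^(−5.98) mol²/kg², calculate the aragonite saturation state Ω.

Ω = 0.815

α₂ = 1 / (1 + [H⁺]/K2 + [H⁺]²/(K1K2)) = 1 / (1 + 10^+1.41 + 10^-0.33)
   = 1 / (1 + 25.704 + 0.46774) = 1/27.172 = 0.03680
[CO3²⁻] = α₂ × DIC = 0.03680 × 2.25 = 0.08281 mmol/kg
Ksp = 10^(−5.98) = 1.047×10^-6
Ω = [Ca²⁺][CO3²⁻]/Ksp = (10.3×10^-3)(8.281×10^-5) / 1.047×10^-6 = 0.815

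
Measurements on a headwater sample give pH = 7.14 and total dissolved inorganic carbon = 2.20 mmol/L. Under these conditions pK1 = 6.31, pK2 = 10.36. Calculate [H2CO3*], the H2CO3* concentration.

[CO2*] = 0.283 mmol/L

α₀ = 1 / (1 + K1/[H⁺] + K1K2/[H⁺]²) = 1 / (1 + 10^+0.83 + 10^-2.39)
   = 1 / (1 + 6.7608 + 0.0040738) = 1/7.7649 = 0.1288
[CO2*] = α₀ × DIC = 0.1288 × 2.20 = 0.283 mmol/L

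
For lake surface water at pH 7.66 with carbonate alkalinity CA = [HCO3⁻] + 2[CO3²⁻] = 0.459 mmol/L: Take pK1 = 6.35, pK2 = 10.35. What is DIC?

DIC = 0.480 mmol/L

CA = [HCO3⁻] + 2[CO3²⁻] = (α₁ + 2α₂)·DIC
At pH 7.66: [H⁺]/K1 = 10^-1.31 = 0.048978, K2/[H⁺] = 10^-2.69 = 0.0020417
α₁ = 1/(1 + 0.048978 + 0.0020417) = 1/1.0510 = 0.9515; α₂ = α₁·K2/[H⁺] = 0.001943
α₁ + 2α₂ = 0.9553
DIC = CA / (α₁ + 2α₂) = 0.459 / 0.9553 = 0.480 mmol/L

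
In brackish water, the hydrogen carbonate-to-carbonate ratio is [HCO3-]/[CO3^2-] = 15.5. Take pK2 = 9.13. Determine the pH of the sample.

From K2 = [H⁺][CO3^2-]/[HCO3-]:  pH = pK2 − log₁₀([HCO3-]/[CO3^2-])
log₁₀(15.5) = +1.190
pH = 9.13 − (+1.190) = 7.94

pH = 7.94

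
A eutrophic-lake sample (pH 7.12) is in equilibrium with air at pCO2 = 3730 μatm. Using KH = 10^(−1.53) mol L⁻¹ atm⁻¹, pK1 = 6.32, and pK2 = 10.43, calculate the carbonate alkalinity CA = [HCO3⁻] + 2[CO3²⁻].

CA = 0.695 mmol/L

[CO2*] = KH · pCO2 = 10^(−1.53) × 3730×10^-6 = 1.101×10^-4 mol/L
α₀ = 1/(1 + K1/[H⁺] + K1K2/[H⁺]²) = 1/(1 + 10^+0.80 + 10^-2.51) = 0.1367
DIC = [CO2*]/α₀ = 1.101×10^-4 / 0.1367 = 0.8050 mmol/L
CA = (α₁ + 2α₂)·DIC = (0.8628 + 2×0.0004226) × 0.8050 = 0.695 mmol/L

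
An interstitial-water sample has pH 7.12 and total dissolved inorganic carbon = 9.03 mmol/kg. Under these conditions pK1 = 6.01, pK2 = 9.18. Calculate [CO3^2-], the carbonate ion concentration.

[CO3²⁻] = 0.0724 mmol/kg

α₂ = 1 / (1 + [H⁺]/K2 + [H⁺]²/(K1K2)) = 1 / (1 + 10^+2.06 + 10^+0.95)
   = 1 / (1 + 114.82 + 8.9125) = 1/124.73 = 0.008017
[CO3²⁻] = α₂ × DIC = 0.008017 × 9.03 = 0.0724 mmol/kg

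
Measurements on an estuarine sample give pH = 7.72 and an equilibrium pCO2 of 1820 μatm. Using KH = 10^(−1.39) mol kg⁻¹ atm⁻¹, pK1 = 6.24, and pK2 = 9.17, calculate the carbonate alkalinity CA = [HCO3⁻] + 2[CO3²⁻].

[CO2*] = KH · pCO2 = 10^(−1.39) × 1820×10^-6 = 7.414×10^-5 mol/kg
α₀ = 1/(1 + K1/[H⁺] + K1K2/[H⁺]²) = 1/(1 + 10^+1.48 + 10^+0.03) = 0.03099
DIC = [CO2*]/α₀ = 7.414×10^-5 / 0.03099 = 2.393 mmol/kg
CA = (α₁ + 2α₂)·DIC = (0.9358 + 2×0.03320) × 2.393 = 2.40 mmol/kg

CA = 2.40 mmol/kg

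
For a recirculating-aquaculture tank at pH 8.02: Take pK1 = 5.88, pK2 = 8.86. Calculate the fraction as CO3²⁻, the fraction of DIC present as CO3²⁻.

α₂ = 0.125

α₂ = 1 / (1 + [H⁺]/K2 + [H⁺]²/(K1K2)) = 1 / (1 + 10^+0.84 + 10^-1.30)
   = 1 / (1 + 6.9183 + 0.050119) = 1/7.9684 = 0.1255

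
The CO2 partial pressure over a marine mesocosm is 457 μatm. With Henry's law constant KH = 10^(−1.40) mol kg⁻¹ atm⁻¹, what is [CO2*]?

[CO2*] = 18.2 μmol/kg

KH = 10^(−1.40) = 3.981×10^-2 mol kg⁻¹ atm⁻¹
[CO2*] = KH · pCO2 = 3.981×10^-2 × 457×10^-6 atm = 1.82×10^-5 mol/kg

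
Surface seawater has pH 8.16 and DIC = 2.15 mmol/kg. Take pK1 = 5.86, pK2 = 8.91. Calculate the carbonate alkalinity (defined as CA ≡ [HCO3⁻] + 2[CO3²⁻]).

CA = [HCO3⁻] + 2[CO3²⁻] = (α₁ + 2α₂)·DIC
At pH 8.16: [H⁺]/K1 = 10^-2.30 = 0.0050119, K2/[H⁺] = 10^-0.75 = 0.17783
α₁ = 1/(1 + 0.0050119 + 0.17783) = 1/1.1828 = 0.8454; α₂ = α₁·K2/[H⁺] = 0.1503
α₁ + 2α₂ = 1.1461
CA = 1.1461 × 2.15 = 2.46 mmol/kg

CA = 2.46 mmol/kg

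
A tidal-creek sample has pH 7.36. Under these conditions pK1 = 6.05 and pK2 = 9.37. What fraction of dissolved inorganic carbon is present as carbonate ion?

α₂ = 0.00923

α₂ = 1 / (1 + [H⁺]/K2 + [H⁺]²/(K1K2)) = 1 / (1 + 10^+2.01 + 10^+0.70)
   = 1 / (1 + 102.33 + 5.0119) = 1/108.34 = 0.009230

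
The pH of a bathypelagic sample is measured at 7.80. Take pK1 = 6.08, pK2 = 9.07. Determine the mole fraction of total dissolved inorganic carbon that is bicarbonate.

α₁ = 1 / (1 + [H⁺]/K1 + K2/[H⁺]) = 1 / (1 + 10^-1.72 + 10^-1.27)
   = 1 / (1 + 0.019055 + 0.053703) = 1/1.0728 = 0.9322

α₁ = 0.932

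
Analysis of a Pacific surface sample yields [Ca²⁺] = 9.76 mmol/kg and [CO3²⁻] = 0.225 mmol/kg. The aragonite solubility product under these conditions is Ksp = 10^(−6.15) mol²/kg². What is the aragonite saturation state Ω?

Ω = 3.10

Ksp = 10^(−6.15) = 7.079×10^-7
Ω = [Ca²⁺][CO3²⁻]/Ksp = (9.76×10^-3)(0.225×10^-3) / 7.079×10^-7 = 3.10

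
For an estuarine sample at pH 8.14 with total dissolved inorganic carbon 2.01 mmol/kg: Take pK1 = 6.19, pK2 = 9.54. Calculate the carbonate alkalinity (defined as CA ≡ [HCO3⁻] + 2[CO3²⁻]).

CA = 2.06 mmol/kg

CA = [HCO3⁻] + 2[CO3²⁻] = (α₁ + 2α₂)·DIC
At pH 8.14: [H⁺]/K1 = 10^-1.95 = 0.011220, K2/[H⁺] = 10^-1.40 = 0.039811
α₁ = 1/(1 + 0.011220 + 0.039811) = 1/1.0510 = 0.9514; α₂ = α₁·K2/[H⁺] = 0.03788
α₁ + 2α₂ = 1.0272
CA = 1.0272 × 2.01 = 2.06 mmol/kg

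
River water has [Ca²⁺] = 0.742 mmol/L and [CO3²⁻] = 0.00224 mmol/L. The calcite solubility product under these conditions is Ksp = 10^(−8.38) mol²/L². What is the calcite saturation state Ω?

Ω = 0.399

Ksp = 10^(−8.38) = 4.169×10^-9
Ω = [Ca²⁺][CO3²⁻]/Ksp = (0.742×10^-3)(0.00224×10^-3) / 4.169×10^-9 = 0.399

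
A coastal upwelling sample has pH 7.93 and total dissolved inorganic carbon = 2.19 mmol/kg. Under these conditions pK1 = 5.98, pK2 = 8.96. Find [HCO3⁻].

[HCO3⁻] = 1.98 mmol/kg

α₁ = 1 / (1 + [H⁺]/K1 + K2/[H⁺]) = 1 / (1 + 10^-1.95 + 10^-1.03)
   = 1 / (1 + 0.011220 + 0.093325) = 1/1.1045 = 0.9053
[HCO3⁻] = α₁ × DIC = 0.9053 × 2.19 = 1.98 mmol/kg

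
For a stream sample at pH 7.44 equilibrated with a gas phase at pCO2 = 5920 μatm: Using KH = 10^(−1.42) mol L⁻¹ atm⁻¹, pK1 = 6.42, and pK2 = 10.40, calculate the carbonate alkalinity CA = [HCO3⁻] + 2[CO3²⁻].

[CO2*] = KH · pCO2 = 10^(−1.42) × 5920×10^-6 = 2.251×10^-4 mol/L
α₀ = 1/(1 + K1/[H⁺] + K1K2/[H⁺]²) = 1/(1 + 10^+1.02 + 10^-1.94) = 0.08709
DIC = [CO2*]/α₀ = 2.251×10^-4 / 0.08709 = 2.584 mmol/L
CA = (α₁ + 2α₂)·DIC = (0.9119 + 2×0.0009999) × 2.584 = 2.36 mmol/L

CA = 2.36 mmol/L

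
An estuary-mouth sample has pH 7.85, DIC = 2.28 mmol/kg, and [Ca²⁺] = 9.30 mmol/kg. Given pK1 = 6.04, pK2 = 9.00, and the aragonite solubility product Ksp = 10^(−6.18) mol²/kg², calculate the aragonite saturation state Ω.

Ω = 2.09

α₂ = 1 / (1 + [H⁺]/K2 + [H⁺]²/(K1K2)) = 1 / (1 + 10^+1.15 + 10^-0.66)
   = 1 / (1 + 14.125 + 0.21878) = 1/15.344 = 0.06517
[CO3²⁻] = α₂ × DIC = 0.06517 × 2.28 = 0.1486 mmol/kg
Ksp = 10^(−6.18) = 6.607×10^-7
Ω = [Ca²⁺][CO3²⁻]/Ksp = (9.30×10^-3)(1.486×10^-4) / 6.607×10^-7 = 2.09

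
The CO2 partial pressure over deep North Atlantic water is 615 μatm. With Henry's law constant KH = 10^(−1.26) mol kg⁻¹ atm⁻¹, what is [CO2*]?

[CO2*] = 33.8 μmol/kg

KH = 10^(−1.26) = 5.495×10^-2 mol kg⁻¹ atm⁻¹
[CO2*] = KH · pCO2 = 5.495×10^-2 × 615×10^-6 atm = 3.38×10^-5 mol/kg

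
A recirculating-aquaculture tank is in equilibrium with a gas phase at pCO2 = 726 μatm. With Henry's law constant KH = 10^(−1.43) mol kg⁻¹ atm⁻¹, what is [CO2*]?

KH = 10^(−1.43) = 3.715×10^-2 mol kg⁻¹ atm⁻¹
[CO2*] = KH · pCO2 = 3.715×10^-2 × 726×10^-6 atm = 2.70×10^-5 mol/kg

[CO2*] = 27.0 μmol/kg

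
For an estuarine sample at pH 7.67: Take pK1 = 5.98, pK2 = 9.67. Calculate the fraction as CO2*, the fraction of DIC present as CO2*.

α₀ = 0.0198

α₀ = 1 / (1 + K1/[H⁺] + K1K2/[H⁺]²) = 1 / (1 + 10^+1.69 + 10^-0.31)
   = 1 / (1 + 48.978 + 0.48978) = 1/50.468 = 0.01981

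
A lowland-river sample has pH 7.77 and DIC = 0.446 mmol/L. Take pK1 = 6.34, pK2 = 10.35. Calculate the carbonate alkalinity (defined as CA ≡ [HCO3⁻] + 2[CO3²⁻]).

CA = [HCO3⁻] + 2[CO3²⁻] = (α₁ + 2α₂)·DIC
At pH 7.77: [H⁺]/K1 = 10^-1.43 = 0.037154, K2/[H⁺] = 10^-2.58 = 0.0026303
α₁ = 1/(1 + 0.037154 + 0.0026303) = 1/1.0398 = 0.9617; α₂ = α₁·K2/[H⁺] = 0.002530
α₁ + 2α₂ = 0.9668
CA = 0.9668 × 0.446 = 0.431 mmol/L

CA = 0.431 mmol/L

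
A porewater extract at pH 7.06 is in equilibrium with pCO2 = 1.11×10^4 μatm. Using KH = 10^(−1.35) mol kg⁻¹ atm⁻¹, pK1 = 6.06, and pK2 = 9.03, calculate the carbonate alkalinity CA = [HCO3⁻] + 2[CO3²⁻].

CA = 5.06 mmol/kg

[CO2*] = KH · pCO2 = 10^(−1.35) × 1.11×10^4×10^-6 = 4.958×10^-4 mol/kg
α₀ = 1/(1 + K1/[H⁺] + K1K2/[H⁺]²) = 1/(1 + 10^+1.00 + 10^-0.97) = 0.09003
DIC = [CO2*]/α₀ = 4.958×10^-4 / 0.09003 = 5.507 mmol/kg
CA = (α₁ + 2α₂)·DIC = (0.9003 + 2×0.009647) × 5.507 = 5.06 mmol/kg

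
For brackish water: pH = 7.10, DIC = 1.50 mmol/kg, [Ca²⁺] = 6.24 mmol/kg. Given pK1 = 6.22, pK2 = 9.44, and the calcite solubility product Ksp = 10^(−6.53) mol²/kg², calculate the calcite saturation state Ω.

Ω = 0.128

α₂ = 1 / (1 + [H⁺]/K2 + [H⁺]²/(K1K2)) = 1 / (1 + 10^+2.34 + 10^+1.46)
   = 1 / (1 + 218.78 + 28.840) = 1/248.62 = 0.004022
[CO3²⁻] = α₂ × DIC = 0.004022 × 1.50 = 0.006033 mmol/kg = 6.033 μmol/kg
Ksp = 10^(−6.53) = 2.951×10^-7
Ω = [Ca²⁺][CO3²⁻]/Ksp = (6.24×10^-3)(6.033×10^-6) / 2.951×10^-7 = 0.128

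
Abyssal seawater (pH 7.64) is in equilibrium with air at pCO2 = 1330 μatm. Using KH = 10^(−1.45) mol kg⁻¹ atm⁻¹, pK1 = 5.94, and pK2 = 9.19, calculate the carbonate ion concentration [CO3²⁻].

[CO3²⁻] = 0.0667 mmol/kg

[CO2*] = KH · pCO2 = 10^(−1.45) × 1330×10^-6 = 4.719×10^-5 mol/kg
α₀ = 1/(1 + K1/[H⁺] + K1K2/[H⁺]²) = 1/(1 + 10^+1.70 + 10^+0.15) = 0.01904
DIC = [CO2*]/α₀ = 4.719×10^-5 / 0.01904 = 2.479 mmol/kg
[CO3²⁻] = α₂·DIC; α₂ = 0.02689, so [CO3²⁻] = 0.02689 × 2.479 = 0.0667 mmol/kg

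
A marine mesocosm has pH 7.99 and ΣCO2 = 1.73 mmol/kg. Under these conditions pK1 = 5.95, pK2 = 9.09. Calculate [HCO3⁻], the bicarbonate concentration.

[HCO3⁻] = 1.59 mmol/kg

α₁ = 1 / (1 + [H⁺]/K1 + K2/[H⁺]) = 1 / (1 + 10^-2.04 + 10^-1.10)
   = 1 / (1 + 0.0091201 + 0.079433) = 1/1.0886 = 0.9187
[HCO3⁻] = α₁ × DIC = 0.9187 × 1.73 = 1.59 mmol/kg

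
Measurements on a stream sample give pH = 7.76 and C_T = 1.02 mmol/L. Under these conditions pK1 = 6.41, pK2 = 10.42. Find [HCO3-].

α₁ = 1 / (1 + [H⁺]/K1 + K2/[H⁺]) = 1 / (1 + 10^-1.35 + 10^-2.66)
   = 1 / (1 + 0.044668 + 0.0021878) = 1/1.0469 = 0.9552
[HCO3⁻] = α₁ × DIC = 0.9552 × 1.02 = 0.974 mmol/L

[HCO3⁻] = 0.974 mmol/L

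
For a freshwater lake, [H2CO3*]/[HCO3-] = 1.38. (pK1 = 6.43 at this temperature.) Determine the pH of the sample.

pH = 6.29

From K1 = [H⁺][HCO3-]/[H2CO3*]:  pH = pK1 − log₁₀([H2CO3*]/[HCO3-])
log₁₀(1.38) = +0.140
pH = 6.43 − (+0.140) = 6.29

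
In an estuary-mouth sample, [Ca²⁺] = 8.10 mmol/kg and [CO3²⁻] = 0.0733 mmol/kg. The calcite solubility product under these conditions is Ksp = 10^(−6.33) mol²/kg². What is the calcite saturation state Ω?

Ω = 1.27

Ksp = 10^(−6.33) = 4.677×10^-7
Ω = [Ca²⁺][CO3²⁻]/Ksp = (8.10×10^-3)(0.0733×10^-3) / 4.677×10^-7 = 1.27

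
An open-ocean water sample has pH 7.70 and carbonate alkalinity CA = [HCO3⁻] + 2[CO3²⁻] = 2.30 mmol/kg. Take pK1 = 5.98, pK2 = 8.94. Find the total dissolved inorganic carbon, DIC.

DIC = 2.22 mmol/kg

CA = [HCO3⁻] + 2[CO3²⁻] = (α₁ + 2α₂)·DIC
At pH 7.70: [H⁺]/K1 = 10^-1.72 = 0.019055, K2/[H⁺] = 10^-1.24 = 0.057544
α₁ = 1/(1 + 0.019055 + 0.057544) = 1/1.0766 = 0.9289; α₂ = α₁·K2/[H⁺] = 0.05345
α₁ + 2α₂ = 1.0358
DIC = CA / (α₁ + 2α₂) = 2.30 / 1.0358 = 2.22 mmol/kg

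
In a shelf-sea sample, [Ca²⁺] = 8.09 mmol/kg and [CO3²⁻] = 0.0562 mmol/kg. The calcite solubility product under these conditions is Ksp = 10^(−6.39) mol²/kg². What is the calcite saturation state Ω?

Ω = 1.12

Ksp = 10^(−6.39) = 4.074×10^-7
Ω = [Ca²⁺][CO3²⁻]/Ksp = (8.09×10^-3)(0.0562×10^-3) / 4.074×10^-7 = 1.12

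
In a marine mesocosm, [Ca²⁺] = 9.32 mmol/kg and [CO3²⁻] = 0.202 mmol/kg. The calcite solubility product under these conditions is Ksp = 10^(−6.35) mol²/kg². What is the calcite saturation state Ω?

Ksp = 10^(−6.35) = 4.467×10^-7
Ω = [Ca²⁺][CO3²⁻]/Ksp = (9.32×10^-3)(0.202×10^-3) / 4.467×10^-7 = 4.21

Ω = 4.21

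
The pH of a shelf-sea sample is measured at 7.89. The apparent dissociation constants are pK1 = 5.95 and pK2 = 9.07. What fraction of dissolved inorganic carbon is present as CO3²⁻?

α₂ = 1 / (1 + [H⁺]/K2 + [H⁺]²/(K1K2)) = 1 / (1 + 10^+1.18 + 10^-0.76)
   = 1 / (1 + 15.136 + 0.17378) = 1/16.309 = 0.06131

α₂ = 0.0613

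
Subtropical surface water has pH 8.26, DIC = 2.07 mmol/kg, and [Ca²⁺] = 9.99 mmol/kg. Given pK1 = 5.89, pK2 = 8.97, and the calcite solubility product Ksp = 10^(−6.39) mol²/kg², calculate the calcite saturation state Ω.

Ω = 8.25

α₂ = 1 / (1 + [H⁺]/K2 + [H⁺]²/(K1K2)) = 1 / (1 + 10^+0.71 + 10^-1.66)
   = 1 / (1 + 5.1286 + 0.021878) = 1/6.1505 = 0.1626
[CO3²⁻] = α₂ × DIC = 0.1626 × 2.07 = 0.3366 mmol/kg
Ksp = 10^(−6.39) = 4.074×10^-7
Ω = [Ca²⁺][CO3²⁻]/Ksp = (9.99×10^-3)(3.366×10^-4) / 4.074×10^-7 = 8.25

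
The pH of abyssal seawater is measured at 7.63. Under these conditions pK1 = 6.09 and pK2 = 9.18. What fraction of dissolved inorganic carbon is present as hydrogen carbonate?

α₁ = 0.946

α₁ = 1 / (1 + [H⁺]/K1 + K2/[H⁺]) = 1 / (1 + 10^-1.54 + 10^-1.55)
   = 1 / (1 + 0.028840 + 0.028184) = 1/1.0570 = 0.9461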